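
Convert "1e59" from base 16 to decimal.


Input: "1e59" in base 16
Positional expansion:
  Digit '1' (value 1) x 16^3 = 4096
  Digit 'e' (value 14) x 16^2 = 3584
  Digit '5' (value 5) x 16^1 = 80
  Digit '9' (value 9) x 16^0 = 9
Sum = 7769

7769


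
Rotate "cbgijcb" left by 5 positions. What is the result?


Input: "cbgijcb", rotate left by 5
First 5 characters: "cbgij"
Remaining characters: "cb"
Concatenate remaining + first: "cb" + "cbgij" = "cbcbgij"

cbcbgij


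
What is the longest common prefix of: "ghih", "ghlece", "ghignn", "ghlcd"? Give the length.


Words: ghih, ghlece, ghignn, ghlcd
  Position 0: all 'g' => match
  Position 1: all 'h' => match
  Position 2: ('i', 'l', 'i', 'l') => mismatch, stop
LCP = "gh" (length 2)

2


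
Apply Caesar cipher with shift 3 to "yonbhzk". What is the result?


Caesar cipher: shift "yonbhzk" by 3
  'y' (pos 24) + 3 = pos 1 = 'b'
  'o' (pos 14) + 3 = pos 17 = 'r'
  'n' (pos 13) + 3 = pos 16 = 'q'
  'b' (pos 1) + 3 = pos 4 = 'e'
  'h' (pos 7) + 3 = pos 10 = 'k'
  'z' (pos 25) + 3 = pos 2 = 'c'
  'k' (pos 10) + 3 = pos 13 = 'n'
Result: brqekcn

brqekcn


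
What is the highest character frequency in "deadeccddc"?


Input: deadeccddc
Character counts:
  'a': 1
  'c': 3
  'd': 4
  'e': 2
Maximum frequency: 4

4


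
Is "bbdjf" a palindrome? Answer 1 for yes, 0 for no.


Input: bbdjf
Reversed: fjdbb
  Compare pos 0 ('b') with pos 4 ('f'): MISMATCH
  Compare pos 1 ('b') with pos 3 ('j'): MISMATCH
Result: not a palindrome

0


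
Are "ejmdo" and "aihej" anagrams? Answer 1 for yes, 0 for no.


Strings: "ejmdo", "aihej"
Sorted first:  dejmo
Sorted second: aehij
Differ at position 0: 'd' vs 'a' => not anagrams

0


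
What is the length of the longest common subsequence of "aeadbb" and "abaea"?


LCS of "aeadbb" and "abaea"
DP table:
           a    b    a    e    a
      0    0    0    0    0    0
  a   0    1    1    1    1    1
  e   0    1    1    1    2    2
  a   0    1    1    2    2    3
  d   0    1    1    2    2    3
  b   0    1    2    2    2    3
  b   0    1    2    2    2    3
LCS length = dp[6][5] = 3

3


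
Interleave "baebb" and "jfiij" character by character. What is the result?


Interleaving "baebb" and "jfiij":
  Position 0: 'b' from first, 'j' from second => "bj"
  Position 1: 'a' from first, 'f' from second => "af"
  Position 2: 'e' from first, 'i' from second => "ei"
  Position 3: 'b' from first, 'i' from second => "bi"
  Position 4: 'b' from first, 'j' from second => "bj"
Result: bjafeibibj

bjafeibibj


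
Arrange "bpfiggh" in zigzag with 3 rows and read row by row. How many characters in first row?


Zigzag "bpfiggh" into 3 rows:
Placing characters:
  'b' => row 0
  'p' => row 1
  'f' => row 2
  'i' => row 1
  'g' => row 0
  'g' => row 1
  'h' => row 2
Rows:
  Row 0: "bg"
  Row 1: "pig"
  Row 2: "fh"
First row length: 2

2


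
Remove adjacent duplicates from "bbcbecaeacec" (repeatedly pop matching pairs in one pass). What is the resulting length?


Input: bbcbecaeacec
Stack-based adjacent duplicate removal:
  Read 'b': push. Stack: b
  Read 'b': matches stack top 'b' => pop. Stack: (empty)
  Read 'c': push. Stack: c
  Read 'b': push. Stack: cb
  Read 'e': push. Stack: cbe
  Read 'c': push. Stack: cbec
  Read 'a': push. Stack: cbeca
  Read 'e': push. Stack: cbecae
  Read 'a': push. Stack: cbecaea
  Read 'c': push. Stack: cbecaeac
  Read 'e': push. Stack: cbecaeace
  Read 'c': push. Stack: cbecaeacec
Final stack: "cbecaeacec" (length 10)

10


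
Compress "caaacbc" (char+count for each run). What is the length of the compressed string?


Input: caaacbc
Runs:
  'c' x 1 => "c1"
  'a' x 3 => "a3"
  'c' x 1 => "c1"
  'b' x 1 => "b1"
  'c' x 1 => "c1"
Compressed: "c1a3c1b1c1"
Compressed length: 10

10


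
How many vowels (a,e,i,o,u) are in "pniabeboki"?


Input: pniabeboki
Checking each character:
  'p' at position 0: consonant
  'n' at position 1: consonant
  'i' at position 2: vowel (running total: 1)
  'a' at position 3: vowel (running total: 2)
  'b' at position 4: consonant
  'e' at position 5: vowel (running total: 3)
  'b' at position 6: consonant
  'o' at position 7: vowel (running total: 4)
  'k' at position 8: consonant
  'i' at position 9: vowel (running total: 5)
Total vowels: 5

5


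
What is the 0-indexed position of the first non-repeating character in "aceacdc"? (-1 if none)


Input: aceacdc
Character frequencies:
  'a': 2
  'c': 3
  'd': 1
  'e': 1
Scanning left to right for freq == 1:
  Position 0 ('a'): freq=2, skip
  Position 1 ('c'): freq=3, skip
  Position 2 ('e'): unique! => answer = 2

2


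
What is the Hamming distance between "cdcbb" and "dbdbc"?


Comparing "cdcbb" and "dbdbc" position by position:
  Position 0: 'c' vs 'd' => differ
  Position 1: 'd' vs 'b' => differ
  Position 2: 'c' vs 'd' => differ
  Position 3: 'b' vs 'b' => same
  Position 4: 'b' vs 'c' => differ
Total differences (Hamming distance): 4

4


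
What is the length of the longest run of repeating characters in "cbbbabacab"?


Input: "cbbbabacab"
Scanning for longest run:
  Position 1 ('b'): new char, reset run to 1
  Position 2 ('b'): continues run of 'b', length=2
  Position 3 ('b'): continues run of 'b', length=3
  Position 4 ('a'): new char, reset run to 1
  Position 5 ('b'): new char, reset run to 1
  Position 6 ('a'): new char, reset run to 1
  Position 7 ('c'): new char, reset run to 1
  Position 8 ('a'): new char, reset run to 1
  Position 9 ('b'): new char, reset run to 1
Longest run: 'b' with length 3

3


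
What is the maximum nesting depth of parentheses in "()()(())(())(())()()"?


Input: "()()(())(())(())()()"
Tracking depth:
  Position 0 '(': depth becomes 1
  Position 1 ')': depth becomes 0
  Position 2 '(': depth becomes 1
  Position 3 ')': depth becomes 0
  Position 4 '(': depth becomes 1
  Position 5 '(': depth becomes 2
  Position 6 ')': depth becomes 1
  Position 7 ')': depth becomes 0
  Position 8 '(': depth becomes 1
  Position 9 '(': depth becomes 2
  Position 10 ')': depth becomes 1
  Position 11 ')': depth becomes 0
  Position 12 '(': depth becomes 1
  Position 13 '(': depth becomes 2
  Position 14 ')': depth becomes 1
  Position 15 ')': depth becomes 0
  Position 16 '(': depth becomes 1
  Position 17 ')': depth becomes 0
  Position 18 '(': depth becomes 1
  Position 19 ')': depth becomes 0
Maximum depth reached: 2

2


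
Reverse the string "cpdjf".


Input: cpdjf
Reading characters right to left:
  Position 4: 'f'
  Position 3: 'j'
  Position 2: 'd'
  Position 1: 'p'
  Position 0: 'c'
Reversed: fjdpc

fjdpc


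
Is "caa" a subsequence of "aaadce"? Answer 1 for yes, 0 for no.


Check if "caa" is a subsequence of "aaadce"
Greedy scan:
  Position 0 ('a'): no match needed
  Position 1 ('a'): no match needed
  Position 2 ('a'): no match needed
  Position 3 ('d'): no match needed
  Position 4 ('c'): matches sub[0] = 'c'
  Position 5 ('e'): no match needed
Only matched 1/3 characters => not a subsequence

0


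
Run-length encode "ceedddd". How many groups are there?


Input: ceedddd
Scanning for consecutive runs:
  Group 1: 'c' x 1 (positions 0-0)
  Group 2: 'e' x 2 (positions 1-2)
  Group 3: 'd' x 4 (positions 3-6)
Total groups: 3

3


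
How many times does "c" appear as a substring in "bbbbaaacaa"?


Searching for "c" in "bbbbaaacaa"
Scanning each position:
  Position 0: "b" => no
  Position 1: "b" => no
  Position 2: "b" => no
  Position 3: "b" => no
  Position 4: "a" => no
  Position 5: "a" => no
  Position 6: "a" => no
  Position 7: "c" => MATCH
  Position 8: "a" => no
  Position 9: "a" => no
Total occurrences: 1

1


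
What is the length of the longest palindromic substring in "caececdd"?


Input: "caececdd"
Checking substrings for palindromes:
  [2:5] "ece" (len 3) => palindrome
  [3:6] "cec" (len 3) => palindrome
  [6:8] "dd" (len 2) => palindrome
Longest palindromic substring: "ece" with length 3

3


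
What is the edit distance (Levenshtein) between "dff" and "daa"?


Computing edit distance: "dff" -> "daa"
DP table:
           d    a    a
      0    1    2    3
  d   1    0    1    2
  f   2    1    1    2
  f   3    2    2    2
Edit distance = dp[3][3] = 2

2


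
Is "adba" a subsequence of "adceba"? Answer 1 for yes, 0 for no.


Check if "adba" is a subsequence of "adceba"
Greedy scan:
  Position 0 ('a'): matches sub[0] = 'a'
  Position 1 ('d'): matches sub[1] = 'd'
  Position 2 ('c'): no match needed
  Position 3 ('e'): no match needed
  Position 4 ('b'): matches sub[2] = 'b'
  Position 5 ('a'): matches sub[3] = 'a'
All 4 characters matched => is a subsequence

1


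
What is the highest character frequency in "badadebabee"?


Input: badadebabee
Character counts:
  'a': 3
  'b': 3
  'd': 2
  'e': 3
Maximum frequency: 3

3


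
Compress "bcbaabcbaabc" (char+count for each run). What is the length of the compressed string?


Input: bcbaabcbaabc
Runs:
  'b' x 1 => "b1"
  'c' x 1 => "c1"
  'b' x 1 => "b1"
  'a' x 2 => "a2"
  'b' x 1 => "b1"
  'c' x 1 => "c1"
  'b' x 1 => "b1"
  'a' x 2 => "a2"
  'b' x 1 => "b1"
  'c' x 1 => "c1"
Compressed: "b1c1b1a2b1c1b1a2b1c1"
Compressed length: 20

20


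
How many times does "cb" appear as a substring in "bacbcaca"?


Searching for "cb" in "bacbcaca"
Scanning each position:
  Position 0: "ba" => no
  Position 1: "ac" => no
  Position 2: "cb" => MATCH
  Position 3: "bc" => no
  Position 4: "ca" => no
  Position 5: "ac" => no
  Position 6: "ca" => no
Total occurrences: 1

1


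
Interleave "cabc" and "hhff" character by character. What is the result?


Interleaving "cabc" and "hhff":
  Position 0: 'c' from first, 'h' from second => "ch"
  Position 1: 'a' from first, 'h' from second => "ah"
  Position 2: 'b' from first, 'f' from second => "bf"
  Position 3: 'c' from first, 'f' from second => "cf"
Result: chahbfcf

chahbfcf


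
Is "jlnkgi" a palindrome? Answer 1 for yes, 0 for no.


Input: jlnkgi
Reversed: igknlj
  Compare pos 0 ('j') with pos 5 ('i'): MISMATCH
  Compare pos 1 ('l') with pos 4 ('g'): MISMATCH
  Compare pos 2 ('n') with pos 3 ('k'): MISMATCH
Result: not a palindrome

0


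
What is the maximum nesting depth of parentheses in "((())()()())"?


Input: "((())()()())"
Tracking depth:
  Position 0 '(': depth becomes 1
  Position 1 '(': depth becomes 2
  Position 2 '(': depth becomes 3
  Position 3 ')': depth becomes 2
  Position 4 ')': depth becomes 1
  Position 5 '(': depth becomes 2
  Position 6 ')': depth becomes 1
  Position 7 '(': depth becomes 2
  Position 8 ')': depth becomes 1
  Position 9 '(': depth becomes 2
  Position 10 ')': depth becomes 1
  Position 11 ')': depth becomes 0
Maximum depth reached: 3

3


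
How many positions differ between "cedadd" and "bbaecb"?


Comparing "cedadd" and "bbaecb" position by position:
  Position 0: 'c' vs 'b' => DIFFER
  Position 1: 'e' vs 'b' => DIFFER
  Position 2: 'd' vs 'a' => DIFFER
  Position 3: 'a' vs 'e' => DIFFER
  Position 4: 'd' vs 'c' => DIFFER
  Position 5: 'd' vs 'b' => DIFFER
Positions that differ: 6

6


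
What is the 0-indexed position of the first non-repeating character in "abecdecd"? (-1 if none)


Input: abecdecd
Character frequencies:
  'a': 1
  'b': 1
  'c': 2
  'd': 2
  'e': 2
Scanning left to right for freq == 1:
  Position 0 ('a'): unique! => answer = 0

0


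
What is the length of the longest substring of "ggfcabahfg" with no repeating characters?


Input: "ggfcabahfg"
Sliding window (track last position of each char):
  Position 0 ('g'): window [0,0] length 1 -- new best
  Position 1 ('g'): repeat (last at 0), move window start to 1
  Position 1 ('g'): window [1,1] length 1
  Position 2 ('f'): window [1,2] length 2 -- new best
  Position 3 ('c'): window [1,3] length 3 -- new best
  Position 4 ('a'): window [1,4] length 4 -- new best
  Position 5 ('b'): window [1,5] length 5 -- new best
  Position 6 ('a'): repeat (last at 4), move window start to 5
  Position 6 ('a'): window [5,6] length 2
  Position 7 ('h'): window [5,7] length 3
  Position 8 ('f'): window [5,8] length 4
  Position 9 ('g'): window [5,9] length 5
Longest substring with no repeats: "gfcab" with length 5

5


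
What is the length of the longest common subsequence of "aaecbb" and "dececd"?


LCS of "aaecbb" and "dececd"
DP table:
           d    e    c    e    c    d
      0    0    0    0    0    0    0
  a   0    0    0    0    0    0    0
  a   0    0    0    0    0    0    0
  e   0    0    1    1    1    1    1
  c   0    0    1    2    2    2    2
  b   0    0    1    2    2    2    2
  b   0    0    1    2    2    2    2
LCS length = dp[6][6] = 2

2


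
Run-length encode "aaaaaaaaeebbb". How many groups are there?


Input: aaaaaaaaeebbb
Scanning for consecutive runs:
  Group 1: 'a' x 8 (positions 0-7)
  Group 2: 'e' x 2 (positions 8-9)
  Group 3: 'b' x 3 (positions 10-12)
Total groups: 3

3


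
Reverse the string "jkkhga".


Input: jkkhga
Reading characters right to left:
  Position 5: 'a'
  Position 4: 'g'
  Position 3: 'h'
  Position 2: 'k'
  Position 1: 'k'
  Position 0: 'j'
Reversed: aghkkj

aghkkj


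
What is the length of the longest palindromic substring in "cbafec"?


Input: "cbafec"
Checking substrings for palindromes:
  No multi-char palindromic substrings found
Longest palindromic substring: "c" with length 1

1


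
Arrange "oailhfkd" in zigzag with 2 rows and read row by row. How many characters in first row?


Zigzag "oailhfkd" into 2 rows:
Placing characters:
  'o' => row 0
  'a' => row 1
  'i' => row 0
  'l' => row 1
  'h' => row 0
  'f' => row 1
  'k' => row 0
  'd' => row 1
Rows:
  Row 0: "oihk"
  Row 1: "alfd"
First row length: 4

4


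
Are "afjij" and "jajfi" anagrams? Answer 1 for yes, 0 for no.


Strings: "afjij", "jajfi"
Sorted first:  afijj
Sorted second: afijj
Sorted forms match => anagrams

1


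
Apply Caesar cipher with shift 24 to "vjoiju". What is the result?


Caesar cipher: shift "vjoiju" by 24
  'v' (pos 21) + 24 = pos 19 = 't'
  'j' (pos 9) + 24 = pos 7 = 'h'
  'o' (pos 14) + 24 = pos 12 = 'm'
  'i' (pos 8) + 24 = pos 6 = 'g'
  'j' (pos 9) + 24 = pos 7 = 'h'
  'u' (pos 20) + 24 = pos 18 = 's'
Result: thmghs

thmghs


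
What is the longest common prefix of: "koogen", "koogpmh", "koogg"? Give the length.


Words: koogen, koogpmh, koogg
  Position 0: all 'k' => match
  Position 1: all 'o' => match
  Position 2: all 'o' => match
  Position 3: all 'g' => match
  Position 4: ('e', 'p', 'g') => mismatch, stop
LCP = "koog" (length 4)

4


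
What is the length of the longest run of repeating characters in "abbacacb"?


Input: "abbacacb"
Scanning for longest run:
  Position 1 ('b'): new char, reset run to 1
  Position 2 ('b'): continues run of 'b', length=2
  Position 3 ('a'): new char, reset run to 1
  Position 4 ('c'): new char, reset run to 1
  Position 5 ('a'): new char, reset run to 1
  Position 6 ('c'): new char, reset run to 1
  Position 7 ('b'): new char, reset run to 1
Longest run: 'b' with length 2

2


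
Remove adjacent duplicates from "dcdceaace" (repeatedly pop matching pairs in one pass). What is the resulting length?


Input: dcdceaace
Stack-based adjacent duplicate removal:
  Read 'd': push. Stack: d
  Read 'c': push. Stack: dc
  Read 'd': push. Stack: dcd
  Read 'c': push. Stack: dcdc
  Read 'e': push. Stack: dcdce
  Read 'a': push. Stack: dcdcea
  Read 'a': matches stack top 'a' => pop. Stack: dcdce
  Read 'c': push. Stack: dcdcec
  Read 'e': push. Stack: dcdcece
Final stack: "dcdcece" (length 7)

7


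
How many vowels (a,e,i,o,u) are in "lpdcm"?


Input: lpdcm
Checking each character:
  'l' at position 0: consonant
  'p' at position 1: consonant
  'd' at position 2: consonant
  'c' at position 3: consonant
  'm' at position 4: consonant
Total vowels: 0

0


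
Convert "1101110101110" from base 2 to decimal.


Input: "1101110101110" in base 2
Positional expansion:
  Digit '1' (value 1) x 2^12 = 4096
  Digit '1' (value 1) x 2^11 = 2048
  Digit '0' (value 0) x 2^10 = 0
  Digit '1' (value 1) x 2^9 = 512
  Digit '1' (value 1) x 2^8 = 256
  Digit '1' (value 1) x 2^7 = 128
  Digit '0' (value 0) x 2^6 = 0
  Digit '1' (value 1) x 2^5 = 32
  Digit '0' (value 0) x 2^4 = 0
  Digit '1' (value 1) x 2^3 = 8
  Digit '1' (value 1) x 2^2 = 4
  Digit '1' (value 1) x 2^1 = 2
  Digit '0' (value 0) x 2^0 = 0
Sum = 7086

7086


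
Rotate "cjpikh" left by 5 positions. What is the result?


Input: "cjpikh", rotate left by 5
First 5 characters: "cjpik"
Remaining characters: "h"
Concatenate remaining + first: "h" + "cjpik" = "hcjpik"

hcjpik


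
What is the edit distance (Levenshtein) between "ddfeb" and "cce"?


Computing edit distance: "ddfeb" -> "cce"
DP table:
           c    c    e
      0    1    2    3
  d   1    1    2    3
  d   2    2    2    3
  f   3    3    3    3
  e   4    4    4    3
  b   5    5    5    4
Edit distance = dp[5][3] = 4

4


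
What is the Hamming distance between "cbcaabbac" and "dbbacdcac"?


Comparing "cbcaabbac" and "dbbacdcac" position by position:
  Position 0: 'c' vs 'd' => differ
  Position 1: 'b' vs 'b' => same
  Position 2: 'c' vs 'b' => differ
  Position 3: 'a' vs 'a' => same
  Position 4: 'a' vs 'c' => differ
  Position 5: 'b' vs 'd' => differ
  Position 6: 'b' vs 'c' => differ
  Position 7: 'a' vs 'a' => same
  Position 8: 'c' vs 'c' => same
Total differences (Hamming distance): 5

5


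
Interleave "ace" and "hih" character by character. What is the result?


Interleaving "ace" and "hih":
  Position 0: 'a' from first, 'h' from second => "ah"
  Position 1: 'c' from first, 'i' from second => "ci"
  Position 2: 'e' from first, 'h' from second => "eh"
Result: ahcieh

ahcieh


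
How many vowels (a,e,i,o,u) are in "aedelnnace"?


Input: aedelnnace
Checking each character:
  'a' at position 0: vowel (running total: 1)
  'e' at position 1: vowel (running total: 2)
  'd' at position 2: consonant
  'e' at position 3: vowel (running total: 3)
  'l' at position 4: consonant
  'n' at position 5: consonant
  'n' at position 6: consonant
  'a' at position 7: vowel (running total: 4)
  'c' at position 8: consonant
  'e' at position 9: vowel (running total: 5)
Total vowels: 5

5


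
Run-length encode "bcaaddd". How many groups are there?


Input: bcaaddd
Scanning for consecutive runs:
  Group 1: 'b' x 1 (positions 0-0)
  Group 2: 'c' x 1 (positions 1-1)
  Group 3: 'a' x 2 (positions 2-3)
  Group 4: 'd' x 3 (positions 4-6)
Total groups: 4

4


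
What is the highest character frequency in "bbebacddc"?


Input: bbebacddc
Character counts:
  'a': 1
  'b': 3
  'c': 2
  'd': 2
  'e': 1
Maximum frequency: 3

3


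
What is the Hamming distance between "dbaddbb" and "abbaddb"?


Comparing "dbaddbb" and "abbaddb" position by position:
  Position 0: 'd' vs 'a' => differ
  Position 1: 'b' vs 'b' => same
  Position 2: 'a' vs 'b' => differ
  Position 3: 'd' vs 'a' => differ
  Position 4: 'd' vs 'd' => same
  Position 5: 'b' vs 'd' => differ
  Position 6: 'b' vs 'b' => same
Total differences (Hamming distance): 4

4


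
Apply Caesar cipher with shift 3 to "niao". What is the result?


Caesar cipher: shift "niao" by 3
  'n' (pos 13) + 3 = pos 16 = 'q'
  'i' (pos 8) + 3 = pos 11 = 'l'
  'a' (pos 0) + 3 = pos 3 = 'd'
  'o' (pos 14) + 3 = pos 17 = 'r'
Result: qldr

qldr


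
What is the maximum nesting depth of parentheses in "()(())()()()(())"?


Input: "()(())()()()(())"
Tracking depth:
  Position 0 '(': depth becomes 1
  Position 1 ')': depth becomes 0
  Position 2 '(': depth becomes 1
  Position 3 '(': depth becomes 2
  Position 4 ')': depth becomes 1
  Position 5 ')': depth becomes 0
  Position 6 '(': depth becomes 1
  Position 7 ')': depth becomes 0
  Position 8 '(': depth becomes 1
  Position 9 ')': depth becomes 0
  Position 10 '(': depth becomes 1
  Position 11 ')': depth becomes 0
  Position 12 '(': depth becomes 1
  Position 13 '(': depth becomes 2
  Position 14 ')': depth becomes 1
  Position 15 ')': depth becomes 0
Maximum depth reached: 2

2


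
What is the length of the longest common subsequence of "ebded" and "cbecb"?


LCS of "ebded" and "cbecb"
DP table:
           c    b    e    c    b
      0    0    0    0    0    0
  e   0    0    0    1    1    1
  b   0    0    1    1    1    2
  d   0    0    1    1    1    2
  e   0    0    1    2    2    2
  d   0    0    1    2    2    2
LCS length = dp[5][5] = 2

2


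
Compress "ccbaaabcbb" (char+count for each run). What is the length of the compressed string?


Input: ccbaaabcbb
Runs:
  'c' x 2 => "c2"
  'b' x 1 => "b1"
  'a' x 3 => "a3"
  'b' x 1 => "b1"
  'c' x 1 => "c1"
  'b' x 2 => "b2"
Compressed: "c2b1a3b1c1b2"
Compressed length: 12

12


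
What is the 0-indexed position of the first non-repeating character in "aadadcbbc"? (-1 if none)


Input: aadadcbbc
Character frequencies:
  'a': 3
  'b': 2
  'c': 2
  'd': 2
Scanning left to right for freq == 1:
  Position 0 ('a'): freq=3, skip
  Position 1 ('a'): freq=3, skip
  Position 2 ('d'): freq=2, skip
  Position 3 ('a'): freq=3, skip
  Position 4 ('d'): freq=2, skip
  Position 5 ('c'): freq=2, skip
  Position 6 ('b'): freq=2, skip
  Position 7 ('b'): freq=2, skip
  Position 8 ('c'): freq=2, skip
  No unique character found => answer = -1

-1


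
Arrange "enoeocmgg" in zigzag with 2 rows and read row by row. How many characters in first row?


Zigzag "enoeocmgg" into 2 rows:
Placing characters:
  'e' => row 0
  'n' => row 1
  'o' => row 0
  'e' => row 1
  'o' => row 0
  'c' => row 1
  'm' => row 0
  'g' => row 1
  'g' => row 0
Rows:
  Row 0: "eoomg"
  Row 1: "necg"
First row length: 5

5


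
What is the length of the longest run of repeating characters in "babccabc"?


Input: "babccabc"
Scanning for longest run:
  Position 1 ('a'): new char, reset run to 1
  Position 2 ('b'): new char, reset run to 1
  Position 3 ('c'): new char, reset run to 1
  Position 4 ('c'): continues run of 'c', length=2
  Position 5 ('a'): new char, reset run to 1
  Position 6 ('b'): new char, reset run to 1
  Position 7 ('c'): new char, reset run to 1
Longest run: 'c' with length 2

2


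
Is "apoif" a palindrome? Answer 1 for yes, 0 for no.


Input: apoif
Reversed: fiopa
  Compare pos 0 ('a') with pos 4 ('f'): MISMATCH
  Compare pos 1 ('p') with pos 3 ('i'): MISMATCH
Result: not a palindrome

0


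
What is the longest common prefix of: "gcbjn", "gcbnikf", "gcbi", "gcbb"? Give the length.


Words: gcbjn, gcbnikf, gcbi, gcbb
  Position 0: all 'g' => match
  Position 1: all 'c' => match
  Position 2: all 'b' => match
  Position 3: ('j', 'n', 'i', 'b') => mismatch, stop
LCP = "gcb" (length 3)

3


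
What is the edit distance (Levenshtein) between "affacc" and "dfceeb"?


Computing edit distance: "affacc" -> "dfceeb"
DP table:
           d    f    c    e    e    b
      0    1    2    3    4    5    6
  a   1    1    2    3    4    5    6
  f   2    2    1    2    3    4    5
  f   3    3    2    2    3    4    5
  a   4    4    3    3    3    4    5
  c   5    5    4    3    4    4    5
  c   6    6    5    4    4    5    5
Edit distance = dp[6][6] = 5

5


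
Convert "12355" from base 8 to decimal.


Input: "12355" in base 8
Positional expansion:
  Digit '1' (value 1) x 8^4 = 4096
  Digit '2' (value 2) x 8^3 = 1024
  Digit '3' (value 3) x 8^2 = 192
  Digit '5' (value 5) x 8^1 = 40
  Digit '5' (value 5) x 8^0 = 5
Sum = 5357

5357


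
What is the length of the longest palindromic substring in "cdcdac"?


Input: "cdcdac"
Checking substrings for palindromes:
  [0:3] "cdc" (len 3) => palindrome
  [1:4] "dcd" (len 3) => palindrome
Longest palindromic substring: "cdc" with length 3

3


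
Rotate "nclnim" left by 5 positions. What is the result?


Input: "nclnim", rotate left by 5
First 5 characters: "nclni"
Remaining characters: "m"
Concatenate remaining + first: "m" + "nclni" = "mnclni"

mnclni


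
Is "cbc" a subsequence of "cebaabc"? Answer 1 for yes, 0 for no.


Check if "cbc" is a subsequence of "cebaabc"
Greedy scan:
  Position 0 ('c'): matches sub[0] = 'c'
  Position 1 ('e'): no match needed
  Position 2 ('b'): matches sub[1] = 'b'
  Position 3 ('a'): no match needed
  Position 4 ('a'): no match needed
  Position 5 ('b'): no match needed
  Position 6 ('c'): matches sub[2] = 'c'
All 3 characters matched => is a subsequence

1


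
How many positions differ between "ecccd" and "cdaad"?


Comparing "ecccd" and "cdaad" position by position:
  Position 0: 'e' vs 'c' => DIFFER
  Position 1: 'c' vs 'd' => DIFFER
  Position 2: 'c' vs 'a' => DIFFER
  Position 3: 'c' vs 'a' => DIFFER
  Position 4: 'd' vs 'd' => same
Positions that differ: 4

4


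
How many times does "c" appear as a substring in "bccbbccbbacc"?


Searching for "c" in "bccbbccbbacc"
Scanning each position:
  Position 0: "b" => no
  Position 1: "c" => MATCH
  Position 2: "c" => MATCH
  Position 3: "b" => no
  Position 4: "b" => no
  Position 5: "c" => MATCH
  Position 6: "c" => MATCH
  Position 7: "b" => no
  Position 8: "b" => no
  Position 9: "a" => no
  Position 10: "c" => MATCH
  Position 11: "c" => MATCH
Total occurrences: 6

6


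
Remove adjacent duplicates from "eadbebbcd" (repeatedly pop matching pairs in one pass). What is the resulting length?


Input: eadbebbcd
Stack-based adjacent duplicate removal:
  Read 'e': push. Stack: e
  Read 'a': push. Stack: ea
  Read 'd': push. Stack: ead
  Read 'b': push. Stack: eadb
  Read 'e': push. Stack: eadbe
  Read 'b': push. Stack: eadbeb
  Read 'b': matches stack top 'b' => pop. Stack: eadbe
  Read 'c': push. Stack: eadbec
  Read 'd': push. Stack: eadbecd
Final stack: "eadbecd" (length 7)

7


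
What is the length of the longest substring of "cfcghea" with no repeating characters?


Input: "cfcghea"
Sliding window (track last position of each char):
  Position 0 ('c'): window [0,0] length 1 -- new best
  Position 1 ('f'): window [0,1] length 2 -- new best
  Position 2 ('c'): repeat (last at 0), move window start to 1
  Position 2 ('c'): window [1,2] length 2
  Position 3 ('g'): window [1,3] length 3 -- new best
  Position 4 ('h'): window [1,4] length 4 -- new best
  Position 5 ('e'): window [1,5] length 5 -- new best
  Position 6 ('a'): window [1,6] length 6 -- new best
Longest substring with no repeats: "fcghea" with length 6

6


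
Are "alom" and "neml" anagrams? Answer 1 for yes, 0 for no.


Strings: "alom", "neml"
Sorted first:  almo
Sorted second: elmn
Differ at position 0: 'a' vs 'e' => not anagrams

0


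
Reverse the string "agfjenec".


Input: agfjenec
Reading characters right to left:
  Position 7: 'c'
  Position 6: 'e'
  Position 5: 'n'
  Position 4: 'e'
  Position 3: 'j'
  Position 2: 'f'
  Position 1: 'g'
  Position 0: 'a'
Reversed: cenejfga

cenejfga


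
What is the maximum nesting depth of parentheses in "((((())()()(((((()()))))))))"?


Input: "((((())()()(((((()()))))))))"
Tracking depth:
  Position 0 '(': depth becomes 1
  Position 1 '(': depth becomes 2
  Position 2 '(': depth becomes 3
  Position 3 '(': depth becomes 4
  Position 4 '(': depth becomes 5
  Position 5 ')': depth becomes 4
  Position 6 ')': depth becomes 3
  Position 7 '(': depth becomes 4
  Position 8 ')': depth becomes 3
  Position 9 '(': depth becomes 4
  Position 10 ')': depth becomes 3
  Position 11 '(': depth becomes 4
  Position 12 '(': depth becomes 5
  Position 13 '(': depth becomes 6
  Position 14 '(': depth becomes 7
  Position 15 '(': depth becomes 8
  Position 16 '(': depth becomes 9
  Position 17 ')': depth becomes 8
  Position 18 '(': depth becomes 9
  Position 19 ')': depth becomes 8
  Position 20 ')': depth becomes 7
  Position 21 ')': depth becomes 6
  Position 22 ')': depth becomes 5
  Position 23 ')': depth becomes 4
  Position 24 ')': depth becomes 3
  Position 25 ')': depth becomes 2
  Position 26 ')': depth becomes 1
  Position 27 ')': depth becomes 0
Maximum depth reached: 9

9


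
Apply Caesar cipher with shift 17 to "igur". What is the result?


Caesar cipher: shift "igur" by 17
  'i' (pos 8) + 17 = pos 25 = 'z'
  'g' (pos 6) + 17 = pos 23 = 'x'
  'u' (pos 20) + 17 = pos 11 = 'l'
  'r' (pos 17) + 17 = pos 8 = 'i'
Result: zxli

zxli


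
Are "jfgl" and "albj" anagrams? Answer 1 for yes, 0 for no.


Strings: "jfgl", "albj"
Sorted first:  fgjl
Sorted second: abjl
Differ at position 0: 'f' vs 'a' => not anagrams

0


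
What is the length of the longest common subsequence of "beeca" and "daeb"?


LCS of "beeca" and "daeb"
DP table:
           d    a    e    b
      0    0    0    0    0
  b   0    0    0    0    1
  e   0    0    0    1    1
  e   0    0    0    1    1
  c   0    0    0    1    1
  a   0    0    1    1    1
LCS length = dp[5][4] = 1

1


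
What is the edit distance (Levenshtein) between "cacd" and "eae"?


Computing edit distance: "cacd" -> "eae"
DP table:
           e    a    e
      0    1    2    3
  c   1    1    2    3
  a   2    2    1    2
  c   3    3    2    2
  d   4    4    3    3
Edit distance = dp[4][3] = 3

3


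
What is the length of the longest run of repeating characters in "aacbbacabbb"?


Input: "aacbbacabbb"
Scanning for longest run:
  Position 1 ('a'): continues run of 'a', length=2
  Position 2 ('c'): new char, reset run to 1
  Position 3 ('b'): new char, reset run to 1
  Position 4 ('b'): continues run of 'b', length=2
  Position 5 ('a'): new char, reset run to 1
  Position 6 ('c'): new char, reset run to 1
  Position 7 ('a'): new char, reset run to 1
  Position 8 ('b'): new char, reset run to 1
  Position 9 ('b'): continues run of 'b', length=2
  Position 10 ('b'): continues run of 'b', length=3
Longest run: 'b' with length 3

3


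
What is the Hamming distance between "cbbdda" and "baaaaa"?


Comparing "cbbdda" and "baaaaa" position by position:
  Position 0: 'c' vs 'b' => differ
  Position 1: 'b' vs 'a' => differ
  Position 2: 'b' vs 'a' => differ
  Position 3: 'd' vs 'a' => differ
  Position 4: 'd' vs 'a' => differ
  Position 5: 'a' vs 'a' => same
Total differences (Hamming distance): 5

5


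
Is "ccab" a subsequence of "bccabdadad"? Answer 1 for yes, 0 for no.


Check if "ccab" is a subsequence of "bccabdadad"
Greedy scan:
  Position 0 ('b'): no match needed
  Position 1 ('c'): matches sub[0] = 'c'
  Position 2 ('c'): matches sub[1] = 'c'
  Position 3 ('a'): matches sub[2] = 'a'
  Position 4 ('b'): matches sub[3] = 'b'
  Position 5 ('d'): no match needed
  Position 6 ('a'): no match needed
  Position 7 ('d'): no match needed
  Position 8 ('a'): no match needed
  Position 9 ('d'): no match needed
All 4 characters matched => is a subsequence

1


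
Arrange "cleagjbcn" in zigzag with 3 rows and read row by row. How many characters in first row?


Zigzag "cleagjbcn" into 3 rows:
Placing characters:
  'c' => row 0
  'l' => row 1
  'e' => row 2
  'a' => row 1
  'g' => row 0
  'j' => row 1
  'b' => row 2
  'c' => row 1
  'n' => row 0
Rows:
  Row 0: "cgn"
  Row 1: "lajc"
  Row 2: "eb"
First row length: 3

3


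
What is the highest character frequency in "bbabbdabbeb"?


Input: bbabbdabbeb
Character counts:
  'a': 2
  'b': 7
  'd': 1
  'e': 1
Maximum frequency: 7

7


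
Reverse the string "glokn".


Input: glokn
Reading characters right to left:
  Position 4: 'n'
  Position 3: 'k'
  Position 2: 'o'
  Position 1: 'l'
  Position 0: 'g'
Reversed: nkolg

nkolg


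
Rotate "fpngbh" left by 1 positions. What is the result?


Input: "fpngbh", rotate left by 1
First 1 characters: "f"
Remaining characters: "pngbh"
Concatenate remaining + first: "pngbh" + "f" = "pngbhf"

pngbhf


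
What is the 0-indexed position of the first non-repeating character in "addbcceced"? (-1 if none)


Input: addbcceced
Character frequencies:
  'a': 1
  'b': 1
  'c': 3
  'd': 3
  'e': 2
Scanning left to right for freq == 1:
  Position 0 ('a'): unique! => answer = 0

0


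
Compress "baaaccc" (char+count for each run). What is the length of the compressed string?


Input: baaaccc
Runs:
  'b' x 1 => "b1"
  'a' x 3 => "a3"
  'c' x 3 => "c3"
Compressed: "b1a3c3"
Compressed length: 6

6


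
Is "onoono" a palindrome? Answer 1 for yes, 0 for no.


Input: onoono
Reversed: onoono
  Compare pos 0 ('o') with pos 5 ('o'): match
  Compare pos 1 ('n') with pos 4 ('n'): match
  Compare pos 2 ('o') with pos 3 ('o'): match
Result: palindrome

1


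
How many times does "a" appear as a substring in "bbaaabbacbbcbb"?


Searching for "a" in "bbaaabbacbbcbb"
Scanning each position:
  Position 0: "b" => no
  Position 1: "b" => no
  Position 2: "a" => MATCH
  Position 3: "a" => MATCH
  Position 4: "a" => MATCH
  Position 5: "b" => no
  Position 6: "b" => no
  Position 7: "a" => MATCH
  Position 8: "c" => no
  Position 9: "b" => no
  Position 10: "b" => no
  Position 11: "c" => no
  Position 12: "b" => no
  Position 13: "b" => no
Total occurrences: 4

4


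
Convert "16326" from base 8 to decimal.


Input: "16326" in base 8
Positional expansion:
  Digit '1' (value 1) x 8^4 = 4096
  Digit '6' (value 6) x 8^3 = 3072
  Digit '3' (value 3) x 8^2 = 192
  Digit '2' (value 2) x 8^1 = 16
  Digit '6' (value 6) x 8^0 = 6
Sum = 7382

7382


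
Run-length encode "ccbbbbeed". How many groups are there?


Input: ccbbbbeed
Scanning for consecutive runs:
  Group 1: 'c' x 2 (positions 0-1)
  Group 2: 'b' x 4 (positions 2-5)
  Group 3: 'e' x 2 (positions 6-7)
  Group 4: 'd' x 1 (positions 8-8)
Total groups: 4

4


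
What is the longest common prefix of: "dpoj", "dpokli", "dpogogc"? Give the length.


Words: dpoj, dpokli, dpogogc
  Position 0: all 'd' => match
  Position 1: all 'p' => match
  Position 2: all 'o' => match
  Position 3: ('j', 'k', 'g') => mismatch, stop
LCP = "dpo" (length 3)

3


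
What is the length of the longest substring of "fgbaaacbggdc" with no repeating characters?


Input: "fgbaaacbggdc"
Sliding window (track last position of each char):
  Position 0 ('f'): window [0,0] length 1 -- new best
  Position 1 ('g'): window [0,1] length 2 -- new best
  Position 2 ('b'): window [0,2] length 3 -- new best
  Position 3 ('a'): window [0,3] length 4 -- new best
  Position 4 ('a'): repeat (last at 3), move window start to 4
  Position 4 ('a'): window [4,4] length 1
  Position 5 ('a'): repeat (last at 4), move window start to 5
  Position 5 ('a'): window [5,5] length 1
  Position 6 ('c'): window [5,6] length 2
  Position 7 ('b'): window [5,7] length 3
  Position 8 ('g'): window [5,8] length 4
  Position 9 ('g'): repeat (last at 8), move window start to 9
  Position 9 ('g'): window [9,9] length 1
  Position 10 ('d'): window [9,10] length 2
  Position 11 ('c'): window [9,11] length 3
Longest substring with no repeats: "fgba" with length 4

4


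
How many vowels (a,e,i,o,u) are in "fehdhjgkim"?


Input: fehdhjgkim
Checking each character:
  'f' at position 0: consonant
  'e' at position 1: vowel (running total: 1)
  'h' at position 2: consonant
  'd' at position 3: consonant
  'h' at position 4: consonant
  'j' at position 5: consonant
  'g' at position 6: consonant
  'k' at position 7: consonant
  'i' at position 8: vowel (running total: 2)
  'm' at position 9: consonant
Total vowels: 2

2


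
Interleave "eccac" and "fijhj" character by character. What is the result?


Interleaving "eccac" and "fijhj":
  Position 0: 'e' from first, 'f' from second => "ef"
  Position 1: 'c' from first, 'i' from second => "ci"
  Position 2: 'c' from first, 'j' from second => "cj"
  Position 3: 'a' from first, 'h' from second => "ah"
  Position 4: 'c' from first, 'j' from second => "cj"
Result: efcicjahcj

efcicjahcj


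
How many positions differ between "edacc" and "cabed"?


Comparing "edacc" and "cabed" position by position:
  Position 0: 'e' vs 'c' => DIFFER
  Position 1: 'd' vs 'a' => DIFFER
  Position 2: 'a' vs 'b' => DIFFER
  Position 3: 'c' vs 'e' => DIFFER
  Position 4: 'c' vs 'd' => DIFFER
Positions that differ: 5

5


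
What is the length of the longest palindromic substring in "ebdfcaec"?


Input: "ebdfcaec"
Checking substrings for palindromes:
  No multi-char palindromic substrings found
Longest palindromic substring: "e" with length 1

1


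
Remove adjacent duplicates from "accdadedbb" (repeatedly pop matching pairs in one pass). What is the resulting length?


Input: accdadedbb
Stack-based adjacent duplicate removal:
  Read 'a': push. Stack: a
  Read 'c': push. Stack: ac
  Read 'c': matches stack top 'c' => pop. Stack: a
  Read 'd': push. Stack: ad
  Read 'a': push. Stack: ada
  Read 'd': push. Stack: adad
  Read 'e': push. Stack: adade
  Read 'd': push. Stack: adaded
  Read 'b': push. Stack: adadedb
  Read 'b': matches stack top 'b' => pop. Stack: adaded
Final stack: "adaded" (length 6)

6


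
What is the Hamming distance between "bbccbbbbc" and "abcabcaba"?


Comparing "bbccbbbbc" and "abcabcaba" position by position:
  Position 0: 'b' vs 'a' => differ
  Position 1: 'b' vs 'b' => same
  Position 2: 'c' vs 'c' => same
  Position 3: 'c' vs 'a' => differ
  Position 4: 'b' vs 'b' => same
  Position 5: 'b' vs 'c' => differ
  Position 6: 'b' vs 'a' => differ
  Position 7: 'b' vs 'b' => same
  Position 8: 'c' vs 'a' => differ
Total differences (Hamming distance): 5

5


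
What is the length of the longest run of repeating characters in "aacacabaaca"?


Input: "aacacabaaca"
Scanning for longest run:
  Position 1 ('a'): continues run of 'a', length=2
  Position 2 ('c'): new char, reset run to 1
  Position 3 ('a'): new char, reset run to 1
  Position 4 ('c'): new char, reset run to 1
  Position 5 ('a'): new char, reset run to 1
  Position 6 ('b'): new char, reset run to 1
  Position 7 ('a'): new char, reset run to 1
  Position 8 ('a'): continues run of 'a', length=2
  Position 9 ('c'): new char, reset run to 1
  Position 10 ('a'): new char, reset run to 1
Longest run: 'a' with length 2

2


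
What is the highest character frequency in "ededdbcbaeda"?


Input: ededdbcbaeda
Character counts:
  'a': 2
  'b': 2
  'c': 1
  'd': 4
  'e': 3
Maximum frequency: 4

4


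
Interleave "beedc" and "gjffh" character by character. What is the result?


Interleaving "beedc" and "gjffh":
  Position 0: 'b' from first, 'g' from second => "bg"
  Position 1: 'e' from first, 'j' from second => "ej"
  Position 2: 'e' from first, 'f' from second => "ef"
  Position 3: 'd' from first, 'f' from second => "df"
  Position 4: 'c' from first, 'h' from second => "ch"
Result: bgejefdfch

bgejefdfch


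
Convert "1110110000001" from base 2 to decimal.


Input: "1110110000001" in base 2
Positional expansion:
  Digit '1' (value 1) x 2^12 = 4096
  Digit '1' (value 1) x 2^11 = 2048
  Digit '1' (value 1) x 2^10 = 1024
  Digit '0' (value 0) x 2^9 = 0
  Digit '1' (value 1) x 2^8 = 256
  Digit '1' (value 1) x 2^7 = 128
  Digit '0' (value 0) x 2^6 = 0
  Digit '0' (value 0) x 2^5 = 0
  Digit '0' (value 0) x 2^4 = 0
  Digit '0' (value 0) x 2^3 = 0
  Digit '0' (value 0) x 2^2 = 0
  Digit '0' (value 0) x 2^1 = 0
  Digit '1' (value 1) x 2^0 = 1
Sum = 7553

7553


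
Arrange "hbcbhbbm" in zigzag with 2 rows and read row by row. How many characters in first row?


Zigzag "hbcbhbbm" into 2 rows:
Placing characters:
  'h' => row 0
  'b' => row 1
  'c' => row 0
  'b' => row 1
  'h' => row 0
  'b' => row 1
  'b' => row 0
  'm' => row 1
Rows:
  Row 0: "hchb"
  Row 1: "bbbm"
First row length: 4

4


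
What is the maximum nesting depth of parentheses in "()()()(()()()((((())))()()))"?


Input: "()()()(()()()((((())))()()))"
Tracking depth:
  Position 0 '(': depth becomes 1
  Position 1 ')': depth becomes 0
  Position 2 '(': depth becomes 1
  Position 3 ')': depth becomes 0
  Position 4 '(': depth becomes 1
  Position 5 ')': depth becomes 0
  Position 6 '(': depth becomes 1
  Position 7 '(': depth becomes 2
  Position 8 ')': depth becomes 1
  Position 9 '(': depth becomes 2
  Position 10 ')': depth becomes 1
  Position 11 '(': depth becomes 2
  Position 12 ')': depth becomes 1
  Position 13 '(': depth becomes 2
  Position 14 '(': depth becomes 3
  Position 15 '(': depth becomes 4
  Position 16 '(': depth becomes 5
  Position 17 '(': depth becomes 6
  Position 18 ')': depth becomes 5
  Position 19 ')': depth becomes 4
  Position 20 ')': depth becomes 3
  Position 21 ')': depth becomes 2
  Position 22 '(': depth becomes 3
  Position 23 ')': depth becomes 2
  Position 24 '(': depth becomes 3
  Position 25 ')': depth becomes 2
  Position 26 ')': depth becomes 1
  Position 27 ')': depth becomes 0
Maximum depth reached: 6

6
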